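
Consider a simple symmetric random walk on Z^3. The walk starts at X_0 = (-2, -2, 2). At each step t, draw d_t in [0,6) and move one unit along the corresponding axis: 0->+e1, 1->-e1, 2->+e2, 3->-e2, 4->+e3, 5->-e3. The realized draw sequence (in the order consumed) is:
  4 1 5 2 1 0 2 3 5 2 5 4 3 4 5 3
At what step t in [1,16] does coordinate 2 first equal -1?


4

t=0: X=(-2, -2, 2), d=4 → +e3, X_1=(-2, -2, 3)
t=1: X=(-2, -2, 3), d=1 → -e1, X_2=(-3, -2, 3)
t=2: X=(-3, -2, 3), d=5 → -e3, X_3=(-3, -2, 2)
t=3: X=(-3, -2, 2), d=2 → +e2, X_4=(-3, -1, 2)
t=4: X=(-3, -1, 2), d=1 → -e1, X_5=(-4, -1, 2)
t=5: X=(-4, -1, 2), d=0 → +e1, X_6=(-3, -1, 2)
t=6: X=(-3, -1, 2), d=2 → +e2, X_7=(-3, 0, 2)
t=7: X=(-3, 0, 2), d=3 → -e2, X_8=(-3, -1, 2)
t=8: X=(-3, -1, 2), d=5 → -e3, X_9=(-3, -1, 1)
t=9: X=(-3, -1, 1), d=2 → +e2, X_10=(-3, 0, 1)
t=10: X=(-3, 0, 1), d=5 → -e3, X_11=(-3, 0, 0)
t=11: X=(-3, 0, 0), d=4 → +e3, X_12=(-3, 0, 1)
t=12: X=(-3, 0, 1), d=3 → -e2, X_13=(-3, -1, 1)
t=13: X=(-3, -1, 1), d=4 → +e3, X_14=(-3, -1, 2)
t=14: X=(-3, -1, 2), d=5 → -e3, X_15=(-3, -1, 1)
t=15: X=(-3, -1, 1), d=3 → -e2, X_16=(-3, -2, 1)


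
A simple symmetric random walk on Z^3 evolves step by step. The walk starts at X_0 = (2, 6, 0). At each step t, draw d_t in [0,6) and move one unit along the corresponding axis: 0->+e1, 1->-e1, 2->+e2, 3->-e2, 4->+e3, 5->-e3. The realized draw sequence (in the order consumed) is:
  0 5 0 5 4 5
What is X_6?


(4, 6, -2)

t=0: X=(2, 6, 0), d=0 → +e1, X_1=(3, 6, 0)
t=1: X=(3, 6, 0), d=5 → -e3, X_2=(3, 6, -1)
t=2: X=(3, 6, -1), d=0 → +e1, X_3=(4, 6, -1)
t=3: X=(4, 6, -1), d=5 → -e3, X_4=(4, 6, -2)
t=4: X=(4, 6, -2), d=4 → +e3, X_5=(4, 6, -1)
t=5: X=(4, 6, -1), d=5 → -e3, X_6=(4, 6, -2)


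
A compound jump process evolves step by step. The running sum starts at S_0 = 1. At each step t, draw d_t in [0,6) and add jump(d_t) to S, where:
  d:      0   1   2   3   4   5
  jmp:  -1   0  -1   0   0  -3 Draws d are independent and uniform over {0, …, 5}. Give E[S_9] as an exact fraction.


-13/2

Outcome values over d=0..5: [-1, 0, -1, 0, 0, -3]
Σy = -5, Σy² = 11, M = 6
μ = -5/6 = -5/6,  σ² = 11/6 − (-5/6)² = 41/36
E[S_9] = 1 + 9·(-5/6) = -13/2


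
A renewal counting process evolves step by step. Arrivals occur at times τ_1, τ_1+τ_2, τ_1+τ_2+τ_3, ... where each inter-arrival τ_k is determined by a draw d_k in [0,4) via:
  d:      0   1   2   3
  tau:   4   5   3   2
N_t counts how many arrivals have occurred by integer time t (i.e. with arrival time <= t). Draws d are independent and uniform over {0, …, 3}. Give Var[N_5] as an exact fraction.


39/256

Inter-arrival values over d=0..3: [4, 5, 3, 2]
Each d has probability 1/4, so the pmf of τ is: f(2) = 1/4, f(3) = 1/4, f(4) = 1/4, f(5) = 1/4
Let p_n(j) = P(N_n = j), with p_0 = [1]. Condition on τ_1: p_n(0) = P(τ > n), and for j >= 1, p_n(j) = Σ_{k<=n} f(k)·p_{n−k}(j−1)
p_1 = [1]  (j = 0)
p_2 = [3/4, 1/4]  (j = 0..1)
p_3 = [1/2, 1/2]  (j = 0..1)
p_4 = [1/4, 11/16, 1/16]  (j = 0..2)
p_5 = [0, 13/16, 3/16]  (j = 0..2)
E[N_5] = Σ j·p_5(j) = 19/16;  E[N_5²] = Σ j²·p_5(j) = 25/16
Var[N_5] = 25/16 − (19/16)² = 39/256


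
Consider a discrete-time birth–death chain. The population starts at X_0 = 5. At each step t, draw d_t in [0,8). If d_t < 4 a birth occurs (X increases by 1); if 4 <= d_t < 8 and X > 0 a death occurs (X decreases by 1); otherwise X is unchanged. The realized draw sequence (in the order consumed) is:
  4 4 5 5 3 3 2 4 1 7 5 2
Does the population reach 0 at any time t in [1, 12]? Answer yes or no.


no

t=0: X=5, d=4 → death, X_1=4
t=1: X=4, d=4 → death, X_2=3
t=2: X=3, d=5 → death, X_3=2
t=3: X=2, d=5 → death, X_4=1
t=4: X=1, d=3 → birth, X_5=2
t=5: X=2, d=3 → birth, X_6=3
t=6: X=3, d=2 → birth, X_7=4
t=7: X=4, d=4 → death, X_8=3
t=8: X=3, d=1 → birth, X_9=4
t=9: X=4, d=7 → death, X_10=3
t=10: X=3, d=5 → death, X_11=2
t=11: X=2, d=2 → birth, X_12=3


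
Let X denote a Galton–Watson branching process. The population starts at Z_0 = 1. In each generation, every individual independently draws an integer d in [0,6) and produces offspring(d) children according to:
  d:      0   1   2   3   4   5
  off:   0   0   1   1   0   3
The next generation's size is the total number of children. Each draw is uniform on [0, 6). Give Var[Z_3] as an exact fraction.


93275/46656

Outcome values over d=0..5: [0, 0, 1, 1, 0, 3]
Σy = 5, Σy² = 11, M = 6
μ = 5/6 = 5/6,  σ² = 11/6 − (5/6)² = 41/36
V_0 = 0, E_0 = 1
V_1 = 41/36·E_0 + (5/6)²·V_0 = 41/36;  E_1 = 5/6
V_2 = 41/36·E_1 + (5/6)²·V_1 = 2255/1296;  E_2 = 25/36
V_3 = 41/36·E_2 + (5/6)²·V_2 = 93275/46656;  E_3 = 125/216


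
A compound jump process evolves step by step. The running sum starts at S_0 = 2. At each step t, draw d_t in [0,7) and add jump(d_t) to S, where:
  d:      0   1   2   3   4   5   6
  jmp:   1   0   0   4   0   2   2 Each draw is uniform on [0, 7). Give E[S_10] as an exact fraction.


Outcome values over d=0..6: [1, 0, 0, 4, 0, 2, 2]
Σy = 9, Σy² = 25, M = 7
μ = 9/7 = 9/7,  σ² = 25/7 − (9/7)² = 94/49
E[S_10] = 2 + 10·(9/7) = 104/7

104/7


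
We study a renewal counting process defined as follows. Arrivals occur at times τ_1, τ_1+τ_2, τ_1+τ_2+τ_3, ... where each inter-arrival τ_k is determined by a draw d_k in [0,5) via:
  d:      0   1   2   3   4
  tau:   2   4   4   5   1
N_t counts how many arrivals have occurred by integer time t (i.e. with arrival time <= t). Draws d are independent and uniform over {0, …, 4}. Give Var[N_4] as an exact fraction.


181234/390625

Inter-arrival values over d=0..4: [2, 4, 4, 5, 1]
Each d has probability 1/5, so the pmf of τ is: f(1) = 1/5, f(2) = 1/5, f(4) = 2/5, f(5) = 1/5
Let p_n(j) = P(N_n = j), with p_0 = [1]. Condition on τ_1: p_n(0) = P(τ > n), and for j >= 1, p_n(j) = Σ_{k<=n} f(k)·p_{n−k}(j−1)
p_1 = [4/5, 1/5]  (j = 0..1)
p_2 = [3/5, 9/25, 1/25]  (j = 0..2)
p_3 = [3/5, 7/25, 14/125, 1/125]  (j = 0..3)
p_4 = [1/5, 16/25, 16/125, 19/625, 1/625]  (j = 0..4)
E[N_4] = Σ j·p_4(j) = 621/625;  E[N_4²] = Σ j²·p_4(j) = 907/625
Var[N_4] = 907/625 − (621/625)² = 181234/390625


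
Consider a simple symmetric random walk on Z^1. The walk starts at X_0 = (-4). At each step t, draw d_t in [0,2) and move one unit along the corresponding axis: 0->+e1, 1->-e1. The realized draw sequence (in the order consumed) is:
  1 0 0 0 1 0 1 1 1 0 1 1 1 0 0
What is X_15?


(-5)

t=0: X=(-4), d=1 → -e1, X_1=(-5)
t=1: X=(-5), d=0 → +e1, X_2=(-4)
t=2: X=(-4), d=0 → +e1, X_3=(-3)
t=3: X=(-3), d=0 → +e1, X_4=(-2)
t=4: X=(-2), d=1 → -e1, X_5=(-3)
t=5: X=(-3), d=0 → +e1, X_6=(-2)
t=6: X=(-2), d=1 → -e1, X_7=(-3)
t=7: X=(-3), d=1 → -e1, X_8=(-4)
t=8: X=(-4), d=1 → -e1, X_9=(-5)
t=9: X=(-5), d=0 → +e1, X_10=(-4)
t=10: X=(-4), d=1 → -e1, X_11=(-5)
t=11: X=(-5), d=1 → -e1, X_12=(-6)
t=12: X=(-6), d=1 → -e1, X_13=(-7)
t=13: X=(-7), d=0 → +e1, X_14=(-6)
t=14: X=(-6), d=0 → +e1, X_15=(-5)


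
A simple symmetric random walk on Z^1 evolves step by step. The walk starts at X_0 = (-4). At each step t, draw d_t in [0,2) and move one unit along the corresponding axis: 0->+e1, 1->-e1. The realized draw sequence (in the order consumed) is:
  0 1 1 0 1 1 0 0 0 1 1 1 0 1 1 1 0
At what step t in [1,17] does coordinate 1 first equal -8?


t=0: X=(-4), d=0 → +e1, X_1=(-3)
t=1: X=(-3), d=1 → -e1, X_2=(-4)
t=2: X=(-4), d=1 → -e1, X_3=(-5)
t=3: X=(-5), d=0 → +e1, X_4=(-4)
t=4: X=(-4), d=1 → -e1, X_5=(-5)
t=5: X=(-5), d=1 → -e1, X_6=(-6)
t=6: X=(-6), d=0 → +e1, X_7=(-5)
t=7: X=(-5), d=0 → +e1, X_8=(-4)
t=8: X=(-4), d=0 → +e1, X_9=(-3)
t=9: X=(-3), d=1 → -e1, X_10=(-4)
t=10: X=(-4), d=1 → -e1, X_11=(-5)
t=11: X=(-5), d=1 → -e1, X_12=(-6)
t=12: X=(-6), d=0 → +e1, X_13=(-5)
t=13: X=(-5), d=1 → -e1, X_14=(-6)
t=14: X=(-6), d=1 → -e1, X_15=(-7)
t=15: X=(-7), d=1 → -e1, X_16=(-8)
t=16: X=(-8), d=0 → +e1, X_17=(-7)

16


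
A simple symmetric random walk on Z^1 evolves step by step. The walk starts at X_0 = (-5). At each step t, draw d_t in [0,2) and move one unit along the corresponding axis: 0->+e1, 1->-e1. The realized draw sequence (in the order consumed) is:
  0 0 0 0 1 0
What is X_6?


t=0: X=(-5), d=0 → +e1, X_1=(-4)
t=1: X=(-4), d=0 → +e1, X_2=(-3)
t=2: X=(-3), d=0 → +e1, X_3=(-2)
t=3: X=(-2), d=0 → +e1, X_4=(-1)
t=4: X=(-1), d=1 → -e1, X_5=(-2)
t=5: X=(-2), d=0 → +e1, X_6=(-1)

(-1)


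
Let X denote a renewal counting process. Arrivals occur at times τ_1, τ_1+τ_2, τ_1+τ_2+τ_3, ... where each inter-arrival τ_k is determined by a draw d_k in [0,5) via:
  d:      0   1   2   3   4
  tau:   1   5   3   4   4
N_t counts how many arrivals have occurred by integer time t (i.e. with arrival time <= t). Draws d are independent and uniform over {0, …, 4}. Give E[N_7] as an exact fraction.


133656/78125

Inter-arrival values over d=0..4: [1, 5, 3, 4, 4]
Each d has probability 1/5, so the pmf of τ is: f(1) = 1/5, f(3) = 1/5, f(4) = 2/5, f(5) = 1/5
Renewal equation for m(n) = E[N_n]: condition on τ_1 = k (if k <= n, one arrival plus a fresh copy on the remaining n−k steps): m(n) = F(n) + Σ_{k<=n} f(k)·m(n−k), where F(n) = P(τ <= n) and m(0) = 0
m(1) = F(1) = 1/5
m(2) = F(2) + f(1)·m(1) = 1/5 + 1/5·1/5 = 6/25
m(3) = F(3) + f(1)·m(2) = 2/5 + 1/5·6/25 = 56/125
m(4) = F(4) + f(1)·m(3) + f(3)·m(1) = 4/5 + 1/5·56/125 + 1/5·1/5 = 581/625
m(5) = F(5) + f(1)·m(4) + f(3)·m(2) + f(4)·m(1) = 1 + 1/5·581/625 + 1/5·6/25 + 2/5·1/5 = 4106/3125
m(6) = F(6) + f(1)·m(5) + f(3)·m(3) + f(4)·m(2) + f(5)·m(1) = 1 + 1/5·4106/3125 + 1/5·56/125 + 2/5·6/25 + 1/5·1/5 = 23256/15625
m(7) = F(7) + f(1)·m(6) + f(3)·m(4) + f(4)·m(3) + f(5)·m(2) = 1 + 1/5·23256/15625 + 1/5·581/625 + 2/5·56/125 + 1/5·6/25 = 133656/78125
E[N_7] = m(7) = 133656/78125


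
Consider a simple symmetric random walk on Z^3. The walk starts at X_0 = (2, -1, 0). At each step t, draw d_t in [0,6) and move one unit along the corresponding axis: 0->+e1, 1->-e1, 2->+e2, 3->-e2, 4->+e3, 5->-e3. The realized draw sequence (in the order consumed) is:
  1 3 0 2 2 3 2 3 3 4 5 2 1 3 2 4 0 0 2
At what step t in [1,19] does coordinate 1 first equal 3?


18

t=0: X=(2, -1, 0), d=1 → -e1, X_1=(1, -1, 0)
t=1: X=(1, -1, 0), d=3 → -e2, X_2=(1, -2, 0)
t=2: X=(1, -2, 0), d=0 → +e1, X_3=(2, -2, 0)
t=3: X=(2, -2, 0), d=2 → +e2, X_4=(2, -1, 0)
t=4: X=(2, -1, 0), d=2 → +e2, X_5=(2, 0, 0)
t=5: X=(2, 0, 0), d=3 → -e2, X_6=(2, -1, 0)
t=6: X=(2, -1, 0), d=2 → +e2, X_7=(2, 0, 0)
t=7: X=(2, 0, 0), d=3 → -e2, X_8=(2, -1, 0)
t=8: X=(2, -1, 0), d=3 → -e2, X_9=(2, -2, 0)
t=9: X=(2, -2, 0), d=4 → +e3, X_10=(2, -2, 1)
t=10: X=(2, -2, 1), d=5 → -e3, X_11=(2, -2, 0)
t=11: X=(2, -2, 0), d=2 → +e2, X_12=(2, -1, 0)
t=12: X=(2, -1, 0), d=1 → -e1, X_13=(1, -1, 0)
t=13: X=(1, -1, 0), d=3 → -e2, X_14=(1, -2, 0)
t=14: X=(1, -2, 0), d=2 → +e2, X_15=(1, -1, 0)
t=15: X=(1, -1, 0), d=4 → +e3, X_16=(1, -1, 1)
t=16: X=(1, -1, 1), d=0 → +e1, X_17=(2, -1, 1)
t=17: X=(2, -1, 1), d=0 → +e1, X_18=(3, -1, 1)
t=18: X=(3, -1, 1), d=2 → +e2, X_19=(3, 0, 1)


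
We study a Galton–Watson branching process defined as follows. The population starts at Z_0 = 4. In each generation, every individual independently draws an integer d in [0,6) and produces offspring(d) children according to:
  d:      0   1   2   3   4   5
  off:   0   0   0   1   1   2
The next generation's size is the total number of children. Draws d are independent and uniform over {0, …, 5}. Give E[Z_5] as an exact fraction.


Outcome values over d=0..5: [0, 0, 0, 1, 1, 2]
Σy = 4, Σy² = 6, M = 6
μ = 4/6 = 2/3,  σ² = 6/6 − (2/3)² = 5/9
E[Z_0] = 4
E[Z_1] = 2/3·E[Z_0] = 8/3
E[Z_2] = 2/3·E[Z_1] = 16/9
E[Z_3] = 2/3·E[Z_2] = 32/27
E[Z_4] = 2/3·E[Z_3] = 64/81
E[Z_5] = 2/3·E[Z_4] = 128/243

128/243


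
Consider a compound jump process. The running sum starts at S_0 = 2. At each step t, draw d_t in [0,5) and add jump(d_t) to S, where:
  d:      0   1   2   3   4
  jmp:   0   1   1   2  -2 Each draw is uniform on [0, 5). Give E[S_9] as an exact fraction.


Outcome values over d=0..4: [0, 1, 1, 2, -2]
Σy = 2, Σy² = 10, M = 5
μ = 2/5 = 2/5,  σ² = 10/5 − (2/5)² = 46/25
E[S_9] = 2 + 9·(2/5) = 28/5

28/5


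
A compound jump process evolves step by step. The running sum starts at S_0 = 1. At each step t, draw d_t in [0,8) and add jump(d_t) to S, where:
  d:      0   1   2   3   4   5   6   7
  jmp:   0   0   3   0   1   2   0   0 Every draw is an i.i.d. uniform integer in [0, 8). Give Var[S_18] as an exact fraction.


171/8

Outcome values over d=0..7: [0, 0, 3, 0, 1, 2, 0, 0]
Σy = 6, Σy² = 14, M = 8
μ = 6/8 = 3/4,  σ² = 14/8 − (3/4)² = 19/16
Independent increments: Var[S_18] = 18·σ² = 18·(19/16) = 171/8


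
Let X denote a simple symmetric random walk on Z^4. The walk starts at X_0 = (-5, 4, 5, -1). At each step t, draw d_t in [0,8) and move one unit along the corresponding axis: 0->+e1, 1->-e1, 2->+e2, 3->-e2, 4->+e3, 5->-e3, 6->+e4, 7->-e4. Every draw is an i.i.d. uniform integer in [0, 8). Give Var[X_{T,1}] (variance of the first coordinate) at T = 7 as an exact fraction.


7/4

Outcome values over d=0..7: [1, -1, 0, 0, 0, 0, 0, 0]
Σy = 0, Σy² = 2, M = 8
μ = 0/8 = 0,  σ² = 2/8 − (0)² = 1/4
Independent increments: Var[X_7] = 7·σ² = 7·(1/4) = 7/4


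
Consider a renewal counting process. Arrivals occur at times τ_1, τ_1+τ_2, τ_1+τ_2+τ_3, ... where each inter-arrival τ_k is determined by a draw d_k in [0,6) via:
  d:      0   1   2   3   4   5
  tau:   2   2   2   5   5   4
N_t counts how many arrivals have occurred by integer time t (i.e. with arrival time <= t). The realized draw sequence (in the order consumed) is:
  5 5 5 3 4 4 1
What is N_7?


1

draw d_1=5: τ_1=4, arrival time A_1=4
draw d_2=5: τ_2=4, arrival time A_2=8
draw d_3=5: τ_3=4, arrival time A_3=12
draw d_4=3: τ_4=5, arrival time A_4=17
draw d_5=4: τ_5=5, arrival time A_5=22
draw d_6=4: τ_6=5, arrival time A_6=27
draw d_7=1: τ_7=2, arrival time A_7=29
N_t over t=0..7: 0:0 1:0 2:0 3:0 4:1 5:1 6:1 7:1


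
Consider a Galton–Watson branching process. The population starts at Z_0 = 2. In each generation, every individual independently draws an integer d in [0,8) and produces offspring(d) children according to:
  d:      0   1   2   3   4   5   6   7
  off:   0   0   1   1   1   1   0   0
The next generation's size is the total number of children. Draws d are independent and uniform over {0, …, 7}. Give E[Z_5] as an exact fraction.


1/16

Outcome values over d=0..7: [0, 0, 1, 1, 1, 1, 0, 0]
Σy = 4, Σy² = 4, M = 8
μ = 4/8 = 1/2,  σ² = 4/8 − (1/2)² = 1/4
E[Z_0] = 2
E[Z_1] = 1/2·E[Z_0] = 1
E[Z_2] = 1/2·E[Z_1] = 1/2
E[Z_3] = 1/2·E[Z_2] = 1/4
E[Z_4] = 1/2·E[Z_3] = 1/8
E[Z_5] = 1/2·E[Z_4] = 1/16


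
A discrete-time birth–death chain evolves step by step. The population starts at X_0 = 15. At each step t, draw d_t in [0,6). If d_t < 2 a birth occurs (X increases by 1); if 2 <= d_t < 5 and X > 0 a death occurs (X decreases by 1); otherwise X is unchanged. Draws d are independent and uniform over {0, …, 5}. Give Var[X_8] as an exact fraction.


58/9

X can drop by at most 1 per step and X_0 = 15 > T = 8, so X_t >= 15 − t >= 7 > 0 for every t <= 8: the floor at 0 (the 'and X > 0' condition) never binds. Hence X_8 = X_0 + Σ_{t<8} Y_t with i.i.d. increments Y_t = y(d_t) ∈ {+1, −1, 0}.
Outcome values over d=0..5: [1, 1, -1, -1, -1, 0]
Σy = -1, Σy² = 5, M = 6
μ = -1/6 = -1/6,  σ² = 5/6 − (-1/6)² = 29/36
Independent increments: Var[X_8] = 8·σ² = 8·(29/36) = 58/9


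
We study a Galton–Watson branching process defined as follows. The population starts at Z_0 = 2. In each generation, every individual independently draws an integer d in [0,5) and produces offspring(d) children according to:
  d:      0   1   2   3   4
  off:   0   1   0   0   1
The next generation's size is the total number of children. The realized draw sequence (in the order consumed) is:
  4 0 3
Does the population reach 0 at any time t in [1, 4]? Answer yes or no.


yes

gen 0: Z_0=2, draws=[4, 0], offspring=[1, 0], Z_1=1
gen 1: Z_1=1, draws=[3], offspring=[0], Z_2=0
gen 2: Z_2=0, draws=[], offspring=[], Z_3=0
gen 3: Z_3=0, draws=[], offspring=[], Z_4=0


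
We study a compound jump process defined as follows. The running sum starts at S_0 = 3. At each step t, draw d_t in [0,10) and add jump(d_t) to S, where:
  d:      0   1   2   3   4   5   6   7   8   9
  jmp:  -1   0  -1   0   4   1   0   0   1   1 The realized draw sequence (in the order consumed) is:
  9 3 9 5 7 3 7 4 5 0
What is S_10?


t=0: S=3, d=9, jump=1, S_1=4
t=1: S=4, d=3, jump=0, S_2=4
t=2: S=4, d=9, jump=1, S_3=5
t=3: S=5, d=5, jump=1, S_4=6
t=4: S=6, d=7, jump=0, S_5=6
t=5: S=6, d=3, jump=0, S_6=6
t=6: S=6, d=7, jump=0, S_7=6
t=7: S=6, d=4, jump=4, S_8=10
t=8: S=10, d=5, jump=1, S_9=11
t=9: S=11, d=0, jump=-1, S_10=10

10


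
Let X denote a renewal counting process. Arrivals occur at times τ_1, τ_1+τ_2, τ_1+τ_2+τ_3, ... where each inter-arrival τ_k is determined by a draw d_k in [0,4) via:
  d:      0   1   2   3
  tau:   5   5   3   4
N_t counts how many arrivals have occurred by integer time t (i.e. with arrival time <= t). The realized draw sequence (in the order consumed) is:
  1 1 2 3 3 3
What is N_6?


1

draw d_1=1: τ_1=5, arrival time A_1=5
draw d_2=1: τ_2=5, arrival time A_2=10
draw d_3=2: τ_3=3, arrival time A_3=13
draw d_4=3: τ_4=4, arrival time A_4=17
draw d_5=3: τ_5=4, arrival time A_5=21
draw d_6=3: τ_6=4, arrival time A_6=25
N_t over t=0..6: 0:0 1:0 2:0 3:0 4:0 5:1 6:1


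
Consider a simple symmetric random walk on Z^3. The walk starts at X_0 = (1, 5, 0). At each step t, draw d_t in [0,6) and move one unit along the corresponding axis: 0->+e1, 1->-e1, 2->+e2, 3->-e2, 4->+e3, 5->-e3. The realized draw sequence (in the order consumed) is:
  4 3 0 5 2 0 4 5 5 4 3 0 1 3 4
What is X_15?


(3, 3, 1)

t=0: X=(1, 5, 0), d=4 → +e3, X_1=(1, 5, 1)
t=1: X=(1, 5, 1), d=3 → -e2, X_2=(1, 4, 1)
t=2: X=(1, 4, 1), d=0 → +e1, X_3=(2, 4, 1)
t=3: X=(2, 4, 1), d=5 → -e3, X_4=(2, 4, 0)
t=4: X=(2, 4, 0), d=2 → +e2, X_5=(2, 5, 0)
t=5: X=(2, 5, 0), d=0 → +e1, X_6=(3, 5, 0)
t=6: X=(3, 5, 0), d=4 → +e3, X_7=(3, 5, 1)
t=7: X=(3, 5, 1), d=5 → -e3, X_8=(3, 5, 0)
t=8: X=(3, 5, 0), d=5 → -e3, X_9=(3, 5, -1)
t=9: X=(3, 5, -1), d=4 → +e3, X_10=(3, 5, 0)
t=10: X=(3, 5, 0), d=3 → -e2, X_11=(3, 4, 0)
t=11: X=(3, 4, 0), d=0 → +e1, X_12=(4, 4, 0)
t=12: X=(4, 4, 0), d=1 → -e1, X_13=(3, 4, 0)
t=13: X=(3, 4, 0), d=3 → -e2, X_14=(3, 3, 0)
t=14: X=(3, 3, 0), d=4 → +e3, X_15=(3, 3, 1)


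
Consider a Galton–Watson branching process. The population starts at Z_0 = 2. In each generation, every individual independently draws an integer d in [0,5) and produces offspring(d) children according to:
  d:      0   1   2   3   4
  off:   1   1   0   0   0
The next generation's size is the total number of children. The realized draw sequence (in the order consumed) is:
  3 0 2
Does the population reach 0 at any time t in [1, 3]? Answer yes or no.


yes

gen 0: Z_0=2, draws=[3, 0], offspring=[0, 1], Z_1=1
gen 1: Z_1=1, draws=[2], offspring=[0], Z_2=0
gen 2: Z_2=0, draws=[], offspring=[], Z_3=0


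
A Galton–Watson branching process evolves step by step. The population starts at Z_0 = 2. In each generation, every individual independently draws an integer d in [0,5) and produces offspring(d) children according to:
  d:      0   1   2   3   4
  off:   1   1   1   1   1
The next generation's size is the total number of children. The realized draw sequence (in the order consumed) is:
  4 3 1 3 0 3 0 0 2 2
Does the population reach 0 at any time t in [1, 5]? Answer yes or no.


gen 0: Z_0=2, draws=[4, 3], offspring=[1, 1], Z_1=2
gen 1: Z_1=2, draws=[1, 3], offspring=[1, 1], Z_2=2
gen 2: Z_2=2, draws=[0, 3], offspring=[1, 1], Z_3=2
gen 3: Z_3=2, draws=[0, 0], offspring=[1, 1], Z_4=2
gen 4: Z_4=2, draws=[2, 2], offspring=[1, 1], Z_5=2

no


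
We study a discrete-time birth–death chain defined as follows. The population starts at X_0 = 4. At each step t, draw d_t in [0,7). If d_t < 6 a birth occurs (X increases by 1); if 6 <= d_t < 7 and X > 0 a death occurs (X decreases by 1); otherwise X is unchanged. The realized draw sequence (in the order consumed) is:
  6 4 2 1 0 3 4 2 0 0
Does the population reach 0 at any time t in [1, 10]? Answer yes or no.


no

t=0: X=4, d=6 → death, X_1=3
t=1: X=3, d=4 → birth, X_2=4
t=2: X=4, d=2 → birth, X_3=5
t=3: X=5, d=1 → birth, X_4=6
t=4: X=6, d=0 → birth, X_5=7
t=5: X=7, d=3 → birth, X_6=8
t=6: X=8, d=4 → birth, X_7=9
t=7: X=9, d=2 → birth, X_8=10
t=8: X=10, d=0 → birth, X_9=11
t=9: X=11, d=0 → birth, X_10=12


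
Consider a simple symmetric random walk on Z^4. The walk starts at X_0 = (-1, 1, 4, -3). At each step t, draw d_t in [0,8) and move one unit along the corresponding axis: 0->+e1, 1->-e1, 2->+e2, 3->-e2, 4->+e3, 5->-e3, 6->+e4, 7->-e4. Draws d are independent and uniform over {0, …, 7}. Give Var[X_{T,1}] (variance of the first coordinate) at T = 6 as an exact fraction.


Outcome values over d=0..7: [1, -1, 0, 0, 0, 0, 0, 0]
Σy = 0, Σy² = 2, M = 8
μ = 0/8 = 0,  σ² = 2/8 − (0)² = 1/4
Independent increments: Var[X_6] = 6·σ² = 6·(1/4) = 3/2

3/2


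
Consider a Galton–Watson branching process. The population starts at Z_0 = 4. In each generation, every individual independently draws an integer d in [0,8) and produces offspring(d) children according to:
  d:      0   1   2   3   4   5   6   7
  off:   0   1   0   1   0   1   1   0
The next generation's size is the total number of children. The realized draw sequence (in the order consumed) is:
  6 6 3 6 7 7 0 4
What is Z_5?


gen 0: Z_0=4, draws=[6, 6, 3, 6], offspring=[1, 1, 1, 1], Z_1=4
gen 1: Z_1=4, draws=[7, 7, 0, 4], offspring=[0, 0, 0, 0], Z_2=0
gen 2: Z_2=0, draws=[], offspring=[], Z_3=0
gen 3: Z_3=0, draws=[], offspring=[], Z_4=0
gen 4: Z_4=0, draws=[], offspring=[], Z_5=0

0


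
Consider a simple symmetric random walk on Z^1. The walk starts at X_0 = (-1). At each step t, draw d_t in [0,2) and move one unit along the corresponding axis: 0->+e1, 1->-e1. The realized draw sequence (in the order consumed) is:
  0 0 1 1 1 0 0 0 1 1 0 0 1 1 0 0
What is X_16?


(1)

t=0: X=(-1), d=0 → +e1, X_1=(0)
t=1: X=(0), d=0 → +e1, X_2=(1)
t=2: X=(1), d=1 → -e1, X_3=(0)
t=3: X=(0), d=1 → -e1, X_4=(-1)
t=4: X=(-1), d=1 → -e1, X_5=(-2)
t=5: X=(-2), d=0 → +e1, X_6=(-1)
t=6: X=(-1), d=0 → +e1, X_7=(0)
t=7: X=(0), d=0 → +e1, X_8=(1)
t=8: X=(1), d=1 → -e1, X_9=(0)
t=9: X=(0), d=1 → -e1, X_10=(-1)
t=10: X=(-1), d=0 → +e1, X_11=(0)
t=11: X=(0), d=0 → +e1, X_12=(1)
t=12: X=(1), d=1 → -e1, X_13=(0)
t=13: X=(0), d=1 → -e1, X_14=(-1)
t=14: X=(-1), d=0 → +e1, X_15=(0)
t=15: X=(0), d=0 → +e1, X_16=(1)


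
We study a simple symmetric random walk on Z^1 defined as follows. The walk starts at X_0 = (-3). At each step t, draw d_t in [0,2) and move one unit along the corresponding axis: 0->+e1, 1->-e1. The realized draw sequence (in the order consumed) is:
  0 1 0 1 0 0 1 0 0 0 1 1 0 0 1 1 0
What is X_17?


t=0: X=(-3), d=0 → +e1, X_1=(-2)
t=1: X=(-2), d=1 → -e1, X_2=(-3)
t=2: X=(-3), d=0 → +e1, X_3=(-2)
t=3: X=(-2), d=1 → -e1, X_4=(-3)
t=4: X=(-3), d=0 → +e1, X_5=(-2)
t=5: X=(-2), d=0 → +e1, X_6=(-1)
t=6: X=(-1), d=1 → -e1, X_7=(-2)
t=7: X=(-2), d=0 → +e1, X_8=(-1)
t=8: X=(-1), d=0 → +e1, X_9=(0)
t=9: X=(0), d=0 → +e1, X_10=(1)
t=10: X=(1), d=1 → -e1, X_11=(0)
t=11: X=(0), d=1 → -e1, X_12=(-1)
t=12: X=(-1), d=0 → +e1, X_13=(0)
t=13: X=(0), d=0 → +e1, X_14=(1)
t=14: X=(1), d=1 → -e1, X_15=(0)
t=15: X=(0), d=1 → -e1, X_16=(-1)
t=16: X=(-1), d=0 → +e1, X_17=(0)

(0)


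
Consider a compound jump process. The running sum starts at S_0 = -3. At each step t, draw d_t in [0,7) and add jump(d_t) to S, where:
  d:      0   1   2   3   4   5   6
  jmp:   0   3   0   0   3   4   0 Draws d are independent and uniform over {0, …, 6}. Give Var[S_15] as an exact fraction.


2070/49

Outcome values over d=0..6: [0, 3, 0, 0, 3, 4, 0]
Σy = 10, Σy² = 34, M = 7
μ = 10/7 = 10/7,  σ² = 34/7 − (10/7)² = 138/49
Independent increments: Var[S_15] = 15·σ² = 15·(138/49) = 2070/49


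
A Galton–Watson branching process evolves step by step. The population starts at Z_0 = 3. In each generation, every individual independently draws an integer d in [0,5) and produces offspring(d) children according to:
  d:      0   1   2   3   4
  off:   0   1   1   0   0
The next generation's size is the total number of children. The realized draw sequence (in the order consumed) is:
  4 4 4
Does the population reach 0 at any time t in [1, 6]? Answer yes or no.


yes

gen 0: Z_0=3, draws=[4, 4, 4], offspring=[0, 0, 0], Z_1=0
gen 1: Z_1=0, draws=[], offspring=[], Z_2=0
gen 2: Z_2=0, draws=[], offspring=[], Z_3=0
gen 3: Z_3=0, draws=[], offspring=[], Z_4=0
gen 4: Z_4=0, draws=[], offspring=[], Z_5=0
gen 5: Z_5=0, draws=[], offspring=[], Z_6=0


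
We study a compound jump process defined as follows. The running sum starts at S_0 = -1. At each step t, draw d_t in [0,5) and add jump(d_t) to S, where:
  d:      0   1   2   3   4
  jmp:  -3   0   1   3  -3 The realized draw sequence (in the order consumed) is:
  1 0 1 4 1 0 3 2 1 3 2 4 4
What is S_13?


-8

t=0: S=-1, d=1, jump=0, S_1=-1
t=1: S=-1, d=0, jump=-3, S_2=-4
t=2: S=-4, d=1, jump=0, S_3=-4
t=3: S=-4, d=4, jump=-3, S_4=-7
t=4: S=-7, d=1, jump=0, S_5=-7
t=5: S=-7, d=0, jump=-3, S_6=-10
t=6: S=-10, d=3, jump=3, S_7=-7
t=7: S=-7, d=2, jump=1, S_8=-6
t=8: S=-6, d=1, jump=0, S_9=-6
t=9: S=-6, d=3, jump=3, S_10=-3
t=10: S=-3, d=2, jump=1, S_11=-2
t=11: S=-2, d=4, jump=-3, S_12=-5
t=12: S=-5, d=4, jump=-3, S_13=-8


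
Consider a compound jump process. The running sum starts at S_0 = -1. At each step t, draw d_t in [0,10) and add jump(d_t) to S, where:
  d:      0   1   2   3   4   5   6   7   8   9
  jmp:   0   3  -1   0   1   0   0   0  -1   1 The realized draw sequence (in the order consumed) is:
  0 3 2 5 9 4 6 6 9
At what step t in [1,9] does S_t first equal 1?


9

t=0: S=-1, d=0, jump=0, S_1=-1
t=1: S=-1, d=3, jump=0, S_2=-1
t=2: S=-1, d=2, jump=-1, S_3=-2
t=3: S=-2, d=5, jump=0, S_4=-2
t=4: S=-2, d=9, jump=1, S_5=-1
t=5: S=-1, d=4, jump=1, S_6=0
t=6: S=0, d=6, jump=0, S_7=0
t=7: S=0, d=6, jump=0, S_8=0
t=8: S=0, d=9, jump=1, S_9=1


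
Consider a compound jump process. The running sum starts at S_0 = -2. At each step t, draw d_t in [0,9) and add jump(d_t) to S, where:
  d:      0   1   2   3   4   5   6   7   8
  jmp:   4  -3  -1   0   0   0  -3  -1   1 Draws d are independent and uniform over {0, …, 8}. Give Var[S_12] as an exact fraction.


Outcome values over d=0..8: [4, -3, -1, 0, 0, 0, -3, -1, 1]
Σy = -3, Σy² = 37, M = 9
μ = -3/9 = -1/3,  σ² = 37/9 − (-1/3)² = 4
Independent increments: Var[S_12] = 12·σ² = 12·(4) = 48

48


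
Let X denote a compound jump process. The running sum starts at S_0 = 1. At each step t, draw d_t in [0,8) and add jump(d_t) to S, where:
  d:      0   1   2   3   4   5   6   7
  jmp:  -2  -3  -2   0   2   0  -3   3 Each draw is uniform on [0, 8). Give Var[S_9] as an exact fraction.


Outcome values over d=0..7: [-2, -3, -2, 0, 2, 0, -3, 3]
Σy = -5, Σy² = 39, M = 8
μ = -5/8 = -5/8,  σ² = 39/8 − (-5/8)² = 287/64
Independent increments: Var[S_9] = 9·σ² = 9·(287/64) = 2583/64

2583/64


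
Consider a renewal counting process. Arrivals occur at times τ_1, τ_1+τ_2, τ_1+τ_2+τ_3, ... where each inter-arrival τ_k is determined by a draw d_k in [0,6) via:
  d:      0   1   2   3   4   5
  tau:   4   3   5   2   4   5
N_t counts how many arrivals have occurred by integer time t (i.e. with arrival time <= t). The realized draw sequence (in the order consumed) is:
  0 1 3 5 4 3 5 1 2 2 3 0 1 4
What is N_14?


4

draw d_1=0: τ_1=4, arrival time A_1=4
draw d_2=1: τ_2=3, arrival time A_2=7
draw d_3=3: τ_3=2, arrival time A_3=9
draw d_4=5: τ_4=5, arrival time A_4=14
draw d_5=4: τ_5=4, arrival time A_5=18
draw d_6=3: τ_6=2, arrival time A_6=20
draw d_7=5: τ_7=5, arrival time A_7=25
draw d_8=1: τ_8=3, arrival time A_8=28
draw d_9=2: τ_9=5, arrival time A_9=33
draw d_10=2: τ_10=5, arrival time A_10=38
draw d_11=3: τ_11=2, arrival time A_11=40
draw d_12=0: τ_12=4, arrival time A_12=44
draw d_13=1: τ_13=3, arrival time A_13=47
draw d_14=4: τ_14=4, arrival time A_14=51
N_t over t=0..14: 0:0 1:0 2:0 3:0 4:1 5:1 6:1 7:2 8:2 9:3 10:3 11:3 12:3 13:3 14:4


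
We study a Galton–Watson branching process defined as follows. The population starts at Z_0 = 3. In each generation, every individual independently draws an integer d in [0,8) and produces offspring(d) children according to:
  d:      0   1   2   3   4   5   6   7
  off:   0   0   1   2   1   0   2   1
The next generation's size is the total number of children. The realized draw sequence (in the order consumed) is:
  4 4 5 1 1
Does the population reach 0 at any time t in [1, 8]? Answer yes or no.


yes

gen 0: Z_0=3, draws=[4, 4, 5], offspring=[1, 1, 0], Z_1=2
gen 1: Z_1=2, draws=[1, 1], offspring=[0, 0], Z_2=0
gen 2: Z_2=0, draws=[], offspring=[], Z_3=0
gen 3: Z_3=0, draws=[], offspring=[], Z_4=0
gen 4: Z_4=0, draws=[], offspring=[], Z_5=0
gen 5: Z_5=0, draws=[], offspring=[], Z_6=0
gen 6: Z_6=0, draws=[], offspring=[], Z_7=0
gen 7: Z_7=0, draws=[], offspring=[], Z_8=0


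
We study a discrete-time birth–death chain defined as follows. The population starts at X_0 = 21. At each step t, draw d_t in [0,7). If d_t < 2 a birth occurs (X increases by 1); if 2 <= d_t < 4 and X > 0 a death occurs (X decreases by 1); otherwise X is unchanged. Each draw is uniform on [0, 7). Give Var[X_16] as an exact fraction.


X can drop by at most 1 per step and X_0 = 21 > T = 16, so X_t >= 21 − t >= 5 > 0 for every t <= 16: the floor at 0 (the 'and X > 0' condition) never binds. Hence X_16 = X_0 + Σ_{t<16} Y_t with i.i.d. increments Y_t = y(d_t) ∈ {+1, −1, 0}.
Outcome values over d=0..6: [1, 1, -1, -1, 0, 0, 0]
Σy = 0, Σy² = 4, M = 7
μ = 0/7 = 0,  σ² = 4/7 − (0)² = 4/7
Independent increments: Var[X_16] = 16·σ² = 16·(4/7) = 64/7

64/7


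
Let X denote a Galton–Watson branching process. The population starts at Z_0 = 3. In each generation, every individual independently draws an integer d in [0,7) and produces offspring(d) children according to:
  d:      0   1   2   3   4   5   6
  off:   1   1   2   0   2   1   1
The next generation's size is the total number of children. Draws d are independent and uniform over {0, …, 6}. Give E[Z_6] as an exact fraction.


Outcome values over d=0..6: [1, 1, 2, 0, 2, 1, 1]
Σy = 8, Σy² = 12, M = 7
μ = 8/7 = 8/7,  σ² = 12/7 − (8/7)² = 20/49
E[Z_0] = 3
E[Z_1] = 8/7·E[Z_0] = 24/7
E[Z_2] = 8/7·E[Z_1] = 192/49
E[Z_3] = 8/7·E[Z_2] = 1536/343
E[Z_4] = 8/7·E[Z_3] = 12288/2401
E[Z_5] = 8/7·E[Z_4] = 98304/16807
E[Z_6] = 8/7·E[Z_5] = 786432/117649

786432/117649


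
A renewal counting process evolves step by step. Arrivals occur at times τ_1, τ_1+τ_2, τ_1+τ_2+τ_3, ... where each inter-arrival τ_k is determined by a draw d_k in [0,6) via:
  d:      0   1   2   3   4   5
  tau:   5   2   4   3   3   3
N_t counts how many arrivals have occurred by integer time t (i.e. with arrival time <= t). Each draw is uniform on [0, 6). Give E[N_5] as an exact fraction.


Inter-arrival values over d=0..5: [5, 2, 4, 3, 3, 3]
Each d has probability 1/6, so the pmf of τ is: f(2) = 1/6, f(3) = 1/2, f(4) = 1/6, f(5) = 1/6
Renewal equation for m(n) = E[N_n]: condition on τ_1 = k (if k <= n, one arrival plus a fresh copy on the remaining n−k steps): m(n) = F(n) + Σ_{k<=n} f(k)·m(n−k), where F(n) = P(τ <= n) and m(0) = 0
m(1) = F(1) = 0
m(2) = F(2) = 1/6
m(3) = F(3) = 2/3
m(4) = F(4) + f(2)·m(2) = 5/6 + 1/6·1/6 = 31/36
m(5) = F(5) + f(2)·m(3) + f(3)·m(2) = 1 + 1/6·2/3 + 1/2·1/6 = 43/36
E[N_5] = m(5) = 43/36

43/36


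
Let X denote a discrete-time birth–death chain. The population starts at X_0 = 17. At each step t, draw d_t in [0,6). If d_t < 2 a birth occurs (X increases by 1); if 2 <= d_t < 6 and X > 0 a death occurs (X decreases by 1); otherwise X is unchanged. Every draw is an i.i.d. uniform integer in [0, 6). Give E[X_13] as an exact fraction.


X can drop by at most 1 per step and X_0 = 17 > T = 13, so X_t >= 17 − t >= 4 > 0 for every t <= 13: the floor at 0 (the 'and X > 0' condition) never binds. Hence X_13 = X_0 + Σ_{t<13} Y_t with i.i.d. increments Y_t = y(d_t) ∈ {+1, −1, 0}.
Outcome values over d=0..5: [1, 1, -1, -1, -1, -1]
Σy = -2, Σy² = 6, M = 6
μ = -2/6 = -1/3,  σ² = 6/6 − (-1/3)² = 8/9
E[X_13] = 17 + 13·(-1/3) = 38/3

38/3


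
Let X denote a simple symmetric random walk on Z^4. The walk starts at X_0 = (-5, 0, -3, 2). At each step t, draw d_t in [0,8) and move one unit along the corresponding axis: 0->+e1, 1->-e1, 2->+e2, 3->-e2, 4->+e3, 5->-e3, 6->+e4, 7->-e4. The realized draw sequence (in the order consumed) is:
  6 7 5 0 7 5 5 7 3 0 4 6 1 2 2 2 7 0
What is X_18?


t=0: X=(-5, 0, -3, 2), d=6 → +e4, X_1=(-5, 0, -3, 3)
t=1: X=(-5, 0, -3, 3), d=7 → -e4, X_2=(-5, 0, -3, 2)
t=2: X=(-5, 0, -3, 2), d=5 → -e3, X_3=(-5, 0, -4, 2)
t=3: X=(-5, 0, -4, 2), d=0 → +e1, X_4=(-4, 0, -4, 2)
t=4: X=(-4, 0, -4, 2), d=7 → -e4, X_5=(-4, 0, -4, 1)
t=5: X=(-4, 0, -4, 1), d=5 → -e3, X_6=(-4, 0, -5, 1)
t=6: X=(-4, 0, -5, 1), d=5 → -e3, X_7=(-4, 0, -6, 1)
t=7: X=(-4, 0, -6, 1), d=7 → -e4, X_8=(-4, 0, -6, 0)
t=8: X=(-4, 0, -6, 0), d=3 → -e2, X_9=(-4, -1, -6, 0)
t=9: X=(-4, -1, -6, 0), d=0 → +e1, X_10=(-3, -1, -6, 0)
t=10: X=(-3, -1, -6, 0), d=4 → +e3, X_11=(-3, -1, -5, 0)
t=11: X=(-3, -1, -5, 0), d=6 → +e4, X_12=(-3, -1, -5, 1)
t=12: X=(-3, -1, -5, 1), d=1 → -e1, X_13=(-4, -1, -5, 1)
t=13: X=(-4, -1, -5, 1), d=2 → +e2, X_14=(-4, 0, -5, 1)
t=14: X=(-4, 0, -5, 1), d=2 → +e2, X_15=(-4, 1, -5, 1)
t=15: X=(-4, 1, -5, 1), d=2 → +e2, X_16=(-4, 2, -5, 1)
t=16: X=(-4, 2, -5, 1), d=7 → -e4, X_17=(-4, 2, -5, 0)
t=17: X=(-4, 2, -5, 0), d=0 → +e1, X_18=(-3, 2, -5, 0)

(-3, 2, -5, 0)


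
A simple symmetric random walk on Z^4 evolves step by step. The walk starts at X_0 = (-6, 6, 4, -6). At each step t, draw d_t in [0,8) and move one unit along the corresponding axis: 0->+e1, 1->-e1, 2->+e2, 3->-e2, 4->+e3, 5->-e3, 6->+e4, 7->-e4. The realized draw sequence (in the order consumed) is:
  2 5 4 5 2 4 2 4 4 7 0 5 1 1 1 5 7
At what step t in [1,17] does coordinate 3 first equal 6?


9

t=0: X=(-6, 6, 4, -6), d=2 → +e2, X_1=(-6, 7, 4, -6)
t=1: X=(-6, 7, 4, -6), d=5 → -e3, X_2=(-6, 7, 3, -6)
t=2: X=(-6, 7, 3, -6), d=4 → +e3, X_3=(-6, 7, 4, -6)
t=3: X=(-6, 7, 4, -6), d=5 → -e3, X_4=(-6, 7, 3, -6)
t=4: X=(-6, 7, 3, -6), d=2 → +e2, X_5=(-6, 8, 3, -6)
t=5: X=(-6, 8, 3, -6), d=4 → +e3, X_6=(-6, 8, 4, -6)
t=6: X=(-6, 8, 4, -6), d=2 → +e2, X_7=(-6, 9, 4, -6)
t=7: X=(-6, 9, 4, -6), d=4 → +e3, X_8=(-6, 9, 5, -6)
t=8: X=(-6, 9, 5, -6), d=4 → +e3, X_9=(-6, 9, 6, -6)
t=9: X=(-6, 9, 6, -6), d=7 → -e4, X_10=(-6, 9, 6, -7)
t=10: X=(-6, 9, 6, -7), d=0 → +e1, X_11=(-5, 9, 6, -7)
t=11: X=(-5, 9, 6, -7), d=5 → -e3, X_12=(-5, 9, 5, -7)
t=12: X=(-5, 9, 5, -7), d=1 → -e1, X_13=(-6, 9, 5, -7)
t=13: X=(-6, 9, 5, -7), d=1 → -e1, X_14=(-7, 9, 5, -7)
t=14: X=(-7, 9, 5, -7), d=1 → -e1, X_15=(-8, 9, 5, -7)
t=15: X=(-8, 9, 5, -7), d=5 → -e3, X_16=(-8, 9, 4, -7)
t=16: X=(-8, 9, 4, -7), d=7 → -e4, X_17=(-8, 9, 4, -8)


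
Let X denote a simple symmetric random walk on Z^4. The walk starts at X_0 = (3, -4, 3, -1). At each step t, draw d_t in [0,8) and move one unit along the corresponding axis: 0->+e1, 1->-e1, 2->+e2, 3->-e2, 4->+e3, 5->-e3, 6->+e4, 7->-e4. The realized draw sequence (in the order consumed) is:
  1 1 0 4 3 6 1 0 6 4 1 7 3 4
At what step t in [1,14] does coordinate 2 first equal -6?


t=0: X=(3, -4, 3, -1), d=1 → -e1, X_1=(2, -4, 3, -1)
t=1: X=(2, -4, 3, -1), d=1 → -e1, X_2=(1, -4, 3, -1)
t=2: X=(1, -4, 3, -1), d=0 → +e1, X_3=(2, -4, 3, -1)
t=3: X=(2, -4, 3, -1), d=4 → +e3, X_4=(2, -4, 4, -1)
t=4: X=(2, -4, 4, -1), d=3 → -e2, X_5=(2, -5, 4, -1)
t=5: X=(2, -5, 4, -1), d=6 → +e4, X_6=(2, -5, 4, 0)
t=6: X=(2, -5, 4, 0), d=1 → -e1, X_7=(1, -5, 4, 0)
t=7: X=(1, -5, 4, 0), d=0 → +e1, X_8=(2, -5, 4, 0)
t=8: X=(2, -5, 4, 0), d=6 → +e4, X_9=(2, -5, 4, 1)
t=9: X=(2, -5, 4, 1), d=4 → +e3, X_10=(2, -5, 5, 1)
t=10: X=(2, -5, 5, 1), d=1 → -e1, X_11=(1, -5, 5, 1)
t=11: X=(1, -5, 5, 1), d=7 → -e4, X_12=(1, -5, 5, 0)
t=12: X=(1, -5, 5, 0), d=3 → -e2, X_13=(1, -6, 5, 0)
t=13: X=(1, -6, 5, 0), d=4 → +e3, X_14=(1, -6, 6, 0)

13


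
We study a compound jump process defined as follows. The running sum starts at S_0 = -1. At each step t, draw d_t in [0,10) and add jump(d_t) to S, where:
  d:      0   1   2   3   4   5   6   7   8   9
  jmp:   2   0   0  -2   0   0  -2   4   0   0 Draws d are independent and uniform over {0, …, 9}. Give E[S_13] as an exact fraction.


8/5

Outcome values over d=0..9: [2, 0, 0, -2, 0, 0, -2, 4, 0, 0]
Σy = 2, Σy² = 28, M = 10
μ = 2/10 = 1/5,  σ² = 28/10 − (1/5)² = 69/25
E[S_13] = -1 + 13·(1/5) = 8/5


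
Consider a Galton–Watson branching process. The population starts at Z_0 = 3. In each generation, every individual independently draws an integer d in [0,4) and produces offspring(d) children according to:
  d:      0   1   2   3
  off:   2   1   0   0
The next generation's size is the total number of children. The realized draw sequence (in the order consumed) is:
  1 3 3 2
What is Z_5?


gen 0: Z_0=3, draws=[1, 3, 3], offspring=[1, 0, 0], Z_1=1
gen 1: Z_1=1, draws=[2], offspring=[0], Z_2=0
gen 2: Z_2=0, draws=[], offspring=[], Z_3=0
gen 3: Z_3=0, draws=[], offspring=[], Z_4=0
gen 4: Z_4=0, draws=[], offspring=[], Z_5=0

0


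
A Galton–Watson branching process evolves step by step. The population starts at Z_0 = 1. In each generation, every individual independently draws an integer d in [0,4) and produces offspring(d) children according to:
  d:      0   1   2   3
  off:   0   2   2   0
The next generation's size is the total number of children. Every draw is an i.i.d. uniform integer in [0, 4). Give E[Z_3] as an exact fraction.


Outcome values over d=0..3: [0, 2, 2, 0]
Σy = 4, Σy² = 8, M = 4
μ = 4/4 = 1,  σ² = 8/4 − (1)² = 1
E[Z_0] = 1
E[Z_1] = 1·E[Z_0] = 1
E[Z_2] = 1·E[Z_1] = 1
E[Z_3] = 1·E[Z_2] = 1

1


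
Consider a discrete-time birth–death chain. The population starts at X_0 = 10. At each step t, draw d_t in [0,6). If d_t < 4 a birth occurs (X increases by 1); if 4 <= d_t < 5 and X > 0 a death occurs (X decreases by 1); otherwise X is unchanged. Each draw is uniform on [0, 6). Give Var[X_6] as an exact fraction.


X can drop by at most 1 per step and X_0 = 10 > T = 6, so X_t >= 10 − t >= 4 > 0 for every t <= 6: the floor at 0 (the 'and X > 0' condition) never binds. Hence X_6 = X_0 + Σ_{t<6} Y_t with i.i.d. increments Y_t = y(d_t) ∈ {+1, −1, 0}.
Outcome values over d=0..5: [1, 1, 1, 1, -1, 0]
Σy = 3, Σy² = 5, M = 6
μ = 3/6 = 1/2,  σ² = 5/6 − (1/2)² = 7/12
Independent increments: Var[X_6] = 6·σ² = 6·(7/12) = 7/2

7/2


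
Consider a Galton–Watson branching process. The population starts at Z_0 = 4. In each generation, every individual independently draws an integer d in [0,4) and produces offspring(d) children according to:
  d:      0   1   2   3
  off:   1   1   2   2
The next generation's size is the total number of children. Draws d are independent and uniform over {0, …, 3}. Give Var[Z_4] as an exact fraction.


1755/64

Outcome values over d=0..3: [1, 1, 2, 2]
Σy = 6, Σy² = 10, M = 4
μ = 6/4 = 3/2,  σ² = 10/4 − (3/2)² = 1/4
V_0 = 0, E_0 = 4
V_1 = 1/4·E_0 + (3/2)²·V_0 = 1;  E_1 = 6
V_2 = 1/4·E_1 + (3/2)²·V_1 = 15/4;  E_2 = 9
V_3 = 1/4·E_2 + (3/2)²·V_2 = 171/16;  E_3 = 27/2
V_4 = 1/4·E_3 + (3/2)²·V_3 = 1755/64;  E_4 = 81/4


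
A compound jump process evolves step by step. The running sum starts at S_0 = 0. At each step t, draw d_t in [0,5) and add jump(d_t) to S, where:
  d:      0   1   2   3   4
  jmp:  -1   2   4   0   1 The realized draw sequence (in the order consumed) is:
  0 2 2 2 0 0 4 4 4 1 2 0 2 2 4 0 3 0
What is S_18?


24

t=0: S=0, d=0, jump=-1, S_1=-1
t=1: S=-1, d=2, jump=4, S_2=3
t=2: S=3, d=2, jump=4, S_3=7
t=3: S=7, d=2, jump=4, S_4=11
t=4: S=11, d=0, jump=-1, S_5=10
t=5: S=10, d=0, jump=-1, S_6=9
t=6: S=9, d=4, jump=1, S_7=10
t=7: S=10, d=4, jump=1, S_8=11
t=8: S=11, d=4, jump=1, S_9=12
t=9: S=12, d=1, jump=2, S_10=14
t=10: S=14, d=2, jump=4, S_11=18
t=11: S=18, d=0, jump=-1, S_12=17
t=12: S=17, d=2, jump=4, S_13=21
t=13: S=21, d=2, jump=4, S_14=25
t=14: S=25, d=4, jump=1, S_15=26
t=15: S=26, d=0, jump=-1, S_16=25
t=16: S=25, d=3, jump=0, S_17=25
t=17: S=25, d=0, jump=-1, S_18=24
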